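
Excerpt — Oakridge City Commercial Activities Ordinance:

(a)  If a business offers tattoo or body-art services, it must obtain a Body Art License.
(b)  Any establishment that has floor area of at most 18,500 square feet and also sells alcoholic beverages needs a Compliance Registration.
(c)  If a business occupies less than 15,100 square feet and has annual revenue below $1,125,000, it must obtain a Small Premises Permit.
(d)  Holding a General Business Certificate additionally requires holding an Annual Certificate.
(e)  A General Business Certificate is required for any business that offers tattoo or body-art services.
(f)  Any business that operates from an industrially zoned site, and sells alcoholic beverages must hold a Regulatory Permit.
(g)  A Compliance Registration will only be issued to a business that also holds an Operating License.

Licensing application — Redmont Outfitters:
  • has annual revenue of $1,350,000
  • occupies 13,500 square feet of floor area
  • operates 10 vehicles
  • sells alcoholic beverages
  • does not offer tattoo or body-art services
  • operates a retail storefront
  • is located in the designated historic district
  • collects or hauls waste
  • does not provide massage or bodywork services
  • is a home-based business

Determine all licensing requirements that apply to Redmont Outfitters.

Compliance Registration, Operating License

(a) does not offer tattoo or body-art services → Body Art License not required.
(b) floor area 13,500 square feet ≤ 18,500 square feet; sells alcoholic beverages → Compliance Registration required.
(c) floor area 13,500 square feet < 15,100 square feet; revenue $1,350,000 ≥ $1,125,000 → Small Premises Permit not required.
(d) General Business Certificate is not required → no effect.
(e) does not offer tattoo or body-art services → General Business Certificate not required.
(f) is a home-based business (not: operates from an industrially zoned site); sells alcoholic beverages → Regulatory Permit not required.
(g) Compliance Registration is required → Operating License also required.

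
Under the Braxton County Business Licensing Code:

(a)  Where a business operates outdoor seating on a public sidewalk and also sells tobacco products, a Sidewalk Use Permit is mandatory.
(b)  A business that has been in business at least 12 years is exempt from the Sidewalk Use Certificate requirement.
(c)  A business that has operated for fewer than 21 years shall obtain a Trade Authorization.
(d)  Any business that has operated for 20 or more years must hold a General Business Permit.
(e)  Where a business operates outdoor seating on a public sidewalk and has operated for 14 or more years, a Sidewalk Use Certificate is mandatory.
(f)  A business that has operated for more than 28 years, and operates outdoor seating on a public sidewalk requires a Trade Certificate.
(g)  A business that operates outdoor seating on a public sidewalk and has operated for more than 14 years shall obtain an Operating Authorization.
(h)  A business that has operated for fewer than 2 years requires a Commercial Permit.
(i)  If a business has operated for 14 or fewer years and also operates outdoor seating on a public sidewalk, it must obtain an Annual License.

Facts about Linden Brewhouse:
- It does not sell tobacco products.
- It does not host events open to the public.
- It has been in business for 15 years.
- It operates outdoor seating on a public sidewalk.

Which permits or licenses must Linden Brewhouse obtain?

(a) operates outdoor seating on a public sidewalk; does not sell tobacco products → Sidewalk Use Permit not required.
(b) years in business 15 ≥ 12 → exempt from Sidewalk Use Certificate.
(c) years in business 15 < 21 → Trade Authorization required.
(d) years in business 15 < 20 → General Business Permit not required.
(e) operates outdoor seating on a public sidewalk; years in business 15 ≥ 14 → Sidewalk Use Certificate required.
(f) years in business 15 ≤ 28; operates outdoor seating on a public sidewalk → Trade Certificate not required.
(g) operates outdoor seating on a public sidewalk; years in business 15 > 14 → Operating Authorization required.
(h) years in business 15 ≥ 2 → Commercial Permit not required.
(i) years in business 15 > 14; operates outdoor seating on a public sidewalk → Annual License not required.

Operating Authorization, Trade Authorization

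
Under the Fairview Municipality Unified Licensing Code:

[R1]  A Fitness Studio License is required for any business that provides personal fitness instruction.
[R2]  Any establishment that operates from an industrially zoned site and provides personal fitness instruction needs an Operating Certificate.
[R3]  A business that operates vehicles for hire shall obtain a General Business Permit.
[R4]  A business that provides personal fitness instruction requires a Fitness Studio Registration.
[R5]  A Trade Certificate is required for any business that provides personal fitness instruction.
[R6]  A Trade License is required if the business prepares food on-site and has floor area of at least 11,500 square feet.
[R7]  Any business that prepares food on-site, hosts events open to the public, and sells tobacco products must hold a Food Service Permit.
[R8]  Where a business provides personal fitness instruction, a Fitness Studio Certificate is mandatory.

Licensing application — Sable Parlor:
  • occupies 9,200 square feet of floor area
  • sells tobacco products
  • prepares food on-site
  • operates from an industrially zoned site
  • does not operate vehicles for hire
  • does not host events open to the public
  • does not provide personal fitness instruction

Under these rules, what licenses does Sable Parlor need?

None

[R1] does not provide personal fitness instruction → Fitness Studio License not required.
[R2] operates from an industrially zoned site; does not provide personal fitness instruction → Operating Certificate not required.
[R3] does not operate vehicles for hire → General Business Permit not required.
[R4] does not provide personal fitness instruction → Fitness Studio Registration not required.
[R5] does not provide personal fitness instruction → Trade Certificate not required.
[R6] prepares food on-site; floor area 9,200 square feet < 11,500 square feet → Trade License not required.
[R7] prepares food on-site; does not host events open to the public; sells tobacco products → Food Service Permit not required.
[R8] does not provide personal fitness instruction → Fitness Studio Certificate not required.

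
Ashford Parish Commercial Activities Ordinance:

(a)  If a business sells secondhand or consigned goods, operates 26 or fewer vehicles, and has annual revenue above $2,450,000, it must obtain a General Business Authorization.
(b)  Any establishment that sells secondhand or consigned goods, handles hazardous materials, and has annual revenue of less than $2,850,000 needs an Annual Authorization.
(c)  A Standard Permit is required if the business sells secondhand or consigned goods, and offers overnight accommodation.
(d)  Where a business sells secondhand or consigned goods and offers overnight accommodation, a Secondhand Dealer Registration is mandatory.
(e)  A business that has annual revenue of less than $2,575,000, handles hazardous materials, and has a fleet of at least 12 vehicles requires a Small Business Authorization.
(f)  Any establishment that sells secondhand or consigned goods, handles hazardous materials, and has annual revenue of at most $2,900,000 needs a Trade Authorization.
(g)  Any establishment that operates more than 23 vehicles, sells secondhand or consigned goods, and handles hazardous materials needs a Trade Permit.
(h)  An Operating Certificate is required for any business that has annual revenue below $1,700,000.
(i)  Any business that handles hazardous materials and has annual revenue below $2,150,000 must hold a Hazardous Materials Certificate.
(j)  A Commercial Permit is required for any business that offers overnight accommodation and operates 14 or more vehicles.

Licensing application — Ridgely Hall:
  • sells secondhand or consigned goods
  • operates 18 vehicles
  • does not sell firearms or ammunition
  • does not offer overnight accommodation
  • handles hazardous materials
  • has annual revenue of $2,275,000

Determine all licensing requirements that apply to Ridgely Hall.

Annual Authorization, Small Business Authorization, Trade Authorization

(a) sells secondhand or consigned goods; vehicles 18 ≤ 26; revenue $2,275,000 ≤ $2,450,000 → General Business Authorization not required.
(b) sells secondhand or consigned goods; handles hazardous materials; revenue $2,275,000 < $2,850,000 → Annual Authorization required.
(c) sells secondhand or consigned goods; does not offer overnight accommodation → Standard Permit not required.
(d) sells secondhand or consigned goods; does not offer overnight accommodation → Secondhand Dealer Registration not required.
(e) revenue $2,275,000 < $2,575,000; handles hazardous materials; vehicles 18 ≥ 12 → Small Business Authorization required.
(f) sells secondhand or consigned goods; handles hazardous materials; revenue $2,275,000 ≤ $2,900,000 → Trade Authorization required.
(g) vehicles 18 ≤ 23; sells secondhand or consigned goods; handles hazardous materials → Trade Permit not required.
(h) revenue $2,275,000 ≥ $1,700,000 → Operating Certificate not required.
(i) handles hazardous materials; revenue $2,275,000 ≥ $2,150,000 → Hazardous Materials Certificate not required.
(j) does not offer overnight accommodation; vehicles 18 ≥ 14 → Commercial Permit not required.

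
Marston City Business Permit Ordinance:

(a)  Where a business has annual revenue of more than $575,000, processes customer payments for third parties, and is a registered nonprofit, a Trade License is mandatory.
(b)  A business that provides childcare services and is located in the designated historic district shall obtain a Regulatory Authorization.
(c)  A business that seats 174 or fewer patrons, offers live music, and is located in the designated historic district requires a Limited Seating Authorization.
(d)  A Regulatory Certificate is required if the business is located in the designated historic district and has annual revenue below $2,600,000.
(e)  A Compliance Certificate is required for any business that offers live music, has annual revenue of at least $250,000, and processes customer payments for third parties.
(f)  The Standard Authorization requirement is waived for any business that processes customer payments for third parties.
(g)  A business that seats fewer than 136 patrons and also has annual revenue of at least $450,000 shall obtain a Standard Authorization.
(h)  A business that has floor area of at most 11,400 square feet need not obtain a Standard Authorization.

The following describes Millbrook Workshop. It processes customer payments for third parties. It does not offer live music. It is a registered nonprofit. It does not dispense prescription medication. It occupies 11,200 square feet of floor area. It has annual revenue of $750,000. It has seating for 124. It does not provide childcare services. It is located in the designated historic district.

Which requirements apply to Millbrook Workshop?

Regulatory Certificate, Trade License

(a) revenue $750,000 > $575,000; processes customer payments for third parties; is a registered nonprofit → Trade License required.
(b) does not provide childcare services; is located in the designated historic district → Regulatory Authorization not required.
(c) seating 124 ≤ 174; does not offer live music; is located in the designated historic district → Limited Seating Authorization not required.
(d) is located in the designated historic district; revenue $750,000 < $2,600,000 → Regulatory Certificate required.
(e) does not offer live music; revenue $750,000 ≥ $250,000; processes customer payments for third parties → Compliance Certificate not required.
(f) processes customer payments for third parties → exempt from Standard Authorization.
(g) seating 124 < 136; revenue $750,000 ≥ $450,000 → Standard Authorization required.
(h) floor area 11,200 square feet ≤ 11,400 square feet → exempt from Standard Authorization.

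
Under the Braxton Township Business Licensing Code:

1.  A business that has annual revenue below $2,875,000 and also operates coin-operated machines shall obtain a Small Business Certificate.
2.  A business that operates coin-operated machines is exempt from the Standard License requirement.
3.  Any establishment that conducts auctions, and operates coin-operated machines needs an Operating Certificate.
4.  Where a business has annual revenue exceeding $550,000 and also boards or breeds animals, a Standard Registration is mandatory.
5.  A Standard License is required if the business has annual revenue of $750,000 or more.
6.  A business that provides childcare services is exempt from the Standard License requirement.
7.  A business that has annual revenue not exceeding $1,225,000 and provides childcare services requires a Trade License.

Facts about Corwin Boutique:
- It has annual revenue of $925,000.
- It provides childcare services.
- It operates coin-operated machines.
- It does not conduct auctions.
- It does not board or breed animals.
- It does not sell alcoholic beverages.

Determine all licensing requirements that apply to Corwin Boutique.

1. revenue $925,000 < $2,875,000; operates coin-operated machines → Small Business Certificate required.
2. operates coin-operated machines → exempt from Standard License.
3. does not conduct auctions; operates coin-operated machines → Operating Certificate not required.
4. revenue $925,000 > $550,000; does not board or breed animals → Standard Registration not required.
5. revenue $925,000 ≥ $750,000 → Standard License required.
6. provides childcare services → exempt from Standard License.
7. revenue $925,000 ≤ $1,225,000; provides childcare services → Trade License required.

Small Business Certificate, Trade License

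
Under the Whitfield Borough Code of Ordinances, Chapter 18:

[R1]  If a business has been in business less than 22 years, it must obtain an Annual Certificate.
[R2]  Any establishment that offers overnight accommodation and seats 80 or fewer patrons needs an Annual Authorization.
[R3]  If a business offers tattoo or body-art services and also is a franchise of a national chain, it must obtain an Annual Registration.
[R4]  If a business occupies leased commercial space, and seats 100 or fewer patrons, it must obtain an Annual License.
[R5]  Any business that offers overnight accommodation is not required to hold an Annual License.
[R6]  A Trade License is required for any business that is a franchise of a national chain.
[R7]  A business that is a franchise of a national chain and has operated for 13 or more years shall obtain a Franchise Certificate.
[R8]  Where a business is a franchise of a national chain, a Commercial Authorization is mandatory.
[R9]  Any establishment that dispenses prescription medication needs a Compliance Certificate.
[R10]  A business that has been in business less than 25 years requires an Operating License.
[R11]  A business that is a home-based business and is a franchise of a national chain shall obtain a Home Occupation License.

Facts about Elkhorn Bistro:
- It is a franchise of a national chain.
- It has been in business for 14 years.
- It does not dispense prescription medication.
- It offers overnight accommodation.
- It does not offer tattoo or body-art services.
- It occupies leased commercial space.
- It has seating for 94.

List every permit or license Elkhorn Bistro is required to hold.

[R1] years in business 14 < 22 → Annual Certificate required.
[R2] offers overnight accommodation; seating 94 > 80 → Annual Authorization not required.
[R3] does not offer tattoo or body-art services; is a franchise of a national chain → Annual Registration not required.
[R4] occupies leased commercial space; seating 94 ≤ 100 → Annual License required.
[R5] offers overnight accommodation → exempt from Annual License.
[R6] is a franchise of a national chain → Trade License required.
[R7] is a franchise of a national chain; years in business 14 ≥ 13 → Franchise Certificate required.
[R8] is a franchise of a national chain → Commercial Authorization required.
[R9] does not dispense prescription medication → Compliance Certificate not required.
[R10] years in business 14 < 25 → Operating License required.
[R11] occupies leased commercial space (not: is a home-based business); is a franchise of a national chain → Home Occupation License not required.

Annual Certificate, Commercial Authorization, Franchise Certificate, Operating License, Trade License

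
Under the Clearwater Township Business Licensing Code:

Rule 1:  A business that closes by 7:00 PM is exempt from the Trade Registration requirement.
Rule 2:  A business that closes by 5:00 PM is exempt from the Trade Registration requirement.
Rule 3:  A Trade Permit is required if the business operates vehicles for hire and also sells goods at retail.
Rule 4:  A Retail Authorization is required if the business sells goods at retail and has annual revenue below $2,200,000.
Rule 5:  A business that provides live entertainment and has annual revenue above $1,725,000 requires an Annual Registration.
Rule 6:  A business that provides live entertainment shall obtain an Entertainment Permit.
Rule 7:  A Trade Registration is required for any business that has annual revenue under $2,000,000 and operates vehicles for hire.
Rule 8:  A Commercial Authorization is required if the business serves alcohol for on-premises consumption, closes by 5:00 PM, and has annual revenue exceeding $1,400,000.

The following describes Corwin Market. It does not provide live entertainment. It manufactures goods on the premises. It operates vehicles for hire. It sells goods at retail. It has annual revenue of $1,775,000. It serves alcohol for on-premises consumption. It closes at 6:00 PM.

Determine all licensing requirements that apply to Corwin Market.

Retail Authorization, Trade Permit

Rule 1: closes 6:00 PM, at/before 7:00 PM → exempt from Trade Registration.
Rule 2: closes 6:00 PM, after 5:00 PM → Trade Registration exemption does not apply.
Rule 3: operates vehicles for hire; sells goods at retail → Trade Permit required.
Rule 4: sells goods at retail; revenue $1,775,000 < $2,200,000 → Retail Authorization required.
Rule 5: does not provide live entertainment; revenue $1,775,000 > $1,725,000 → Annual Registration not required.
Rule 6: does not provide live entertainment → Entertainment Permit not required.
Rule 7: revenue $1,775,000 < $2,000,000; operates vehicles for hire → Trade Registration required.
Rule 8: serves alcohol for on-premises consumption; closes 6:00 PM, after 5:00 PM; revenue $1,775,000 > $1,400,000 → Commercial Authorization not required.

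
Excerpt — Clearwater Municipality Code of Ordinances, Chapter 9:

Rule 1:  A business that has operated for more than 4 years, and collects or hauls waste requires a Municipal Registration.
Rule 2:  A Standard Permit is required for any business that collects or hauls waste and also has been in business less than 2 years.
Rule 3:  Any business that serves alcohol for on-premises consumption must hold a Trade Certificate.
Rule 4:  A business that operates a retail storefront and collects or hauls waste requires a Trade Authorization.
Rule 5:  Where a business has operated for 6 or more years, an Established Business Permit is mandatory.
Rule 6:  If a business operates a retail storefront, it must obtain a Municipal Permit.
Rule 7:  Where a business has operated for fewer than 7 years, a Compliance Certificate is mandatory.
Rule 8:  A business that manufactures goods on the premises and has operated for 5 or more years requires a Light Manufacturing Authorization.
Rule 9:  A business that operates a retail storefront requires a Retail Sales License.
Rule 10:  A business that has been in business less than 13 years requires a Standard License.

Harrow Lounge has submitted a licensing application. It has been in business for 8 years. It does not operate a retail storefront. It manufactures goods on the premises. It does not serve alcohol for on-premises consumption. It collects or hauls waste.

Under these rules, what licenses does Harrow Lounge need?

Rule 1: years in business 8 > 4; collects or hauls waste → Municipal Registration required.
Rule 2: collects or hauls waste; years in business 8 ≥ 2 → Standard Permit not required.
Rule 3: does not serve alcohol for on-premises consumption → Trade Certificate not required.
Rule 4: does not operate a retail storefront; collects or hauls waste → Trade Authorization not required.
Rule 5: years in business 8 ≥ 6 → Established Business Permit required.
Rule 6: does not operate a retail storefront → Municipal Permit not required.
Rule 7: years in business 8 ≥ 7 → Compliance Certificate not required.
Rule 8: manufactures goods on the premises; years in business 8 ≥ 5 → Light Manufacturing Authorization required.
Rule 9: does not operate a retail storefront → Retail Sales License not required.
Rule 10: years in business 8 < 13 → Standard License required.

Established Business Permit, Light Manufacturing Authorization, Municipal Registration, Standard License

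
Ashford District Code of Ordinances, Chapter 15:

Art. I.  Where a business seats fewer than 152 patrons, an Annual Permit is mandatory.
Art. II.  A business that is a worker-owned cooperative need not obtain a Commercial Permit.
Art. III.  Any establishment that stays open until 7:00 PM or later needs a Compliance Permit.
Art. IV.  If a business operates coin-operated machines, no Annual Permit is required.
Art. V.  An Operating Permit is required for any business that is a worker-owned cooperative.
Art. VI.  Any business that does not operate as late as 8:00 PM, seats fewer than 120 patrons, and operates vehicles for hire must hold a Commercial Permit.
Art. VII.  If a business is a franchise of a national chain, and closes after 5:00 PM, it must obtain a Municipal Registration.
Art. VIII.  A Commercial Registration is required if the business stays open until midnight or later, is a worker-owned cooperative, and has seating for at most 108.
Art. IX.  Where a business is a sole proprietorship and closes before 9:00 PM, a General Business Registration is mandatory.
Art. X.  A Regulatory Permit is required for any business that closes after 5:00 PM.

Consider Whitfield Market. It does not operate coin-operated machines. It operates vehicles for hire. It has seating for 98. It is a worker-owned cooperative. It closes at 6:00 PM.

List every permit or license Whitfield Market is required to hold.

Annual Permit, Operating Permit, Regulatory Permit

Art. I. seating 98 < 152 → Annual Permit required.
Art. II. is a worker-owned cooperative → exempt from Commercial Permit.
Art. III. closes 6:00 PM, at/before 7:00 PM → Compliance Permit not required.
Art. IV. does not operate coin-operated machines → Annual Permit exemption does not apply.
Art. V. is a worker-owned cooperative → Operating Permit required.
Art. VI. closes 6:00 PM, at/before 8:00 PM; seating 98 < 120; operates vehicles for hire → Commercial Permit required.
Art. VII. is a worker-owned cooperative (not: is a franchise of a national chain); closes 6:00 PM, after 5:00 PM → Municipal Registration not required.
Art. VIII. closes 6:00 PM, at/before midnight; is a worker-owned cooperative; seating 98 ≤ 108 → Commercial Registration not required.
Art. IX. is a worker-owned cooperative (not: is a sole proprietorship); closes 6:00 PM, at/before 9:00 PM → General Business Registration not required.
Art. X. closes 6:00 PM, after 5:00 PM → Regulatory Permit required.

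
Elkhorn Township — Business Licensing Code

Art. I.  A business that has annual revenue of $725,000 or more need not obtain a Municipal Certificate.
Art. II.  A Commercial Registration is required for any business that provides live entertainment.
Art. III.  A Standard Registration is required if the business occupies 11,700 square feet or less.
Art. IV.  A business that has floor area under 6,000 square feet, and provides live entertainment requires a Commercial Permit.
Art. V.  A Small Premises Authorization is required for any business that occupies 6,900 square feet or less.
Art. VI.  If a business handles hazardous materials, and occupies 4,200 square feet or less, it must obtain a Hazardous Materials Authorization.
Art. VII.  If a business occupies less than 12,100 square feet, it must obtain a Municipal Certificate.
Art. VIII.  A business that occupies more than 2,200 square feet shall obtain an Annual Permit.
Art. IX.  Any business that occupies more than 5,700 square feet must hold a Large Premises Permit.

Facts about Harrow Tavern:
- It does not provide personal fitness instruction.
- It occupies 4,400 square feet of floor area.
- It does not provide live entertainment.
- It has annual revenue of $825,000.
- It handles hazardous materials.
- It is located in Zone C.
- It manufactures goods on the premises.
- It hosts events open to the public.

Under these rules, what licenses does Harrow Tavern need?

Annual Permit, Small Premises Authorization, Standard Registration

Art. I. revenue $825,000 ≥ $725,000 → exempt from Municipal Certificate.
Art. II. does not provide live entertainment → Commercial Registration not required.
Art. III. floor area 4,400 square feet ≤ 11,700 square feet → Standard Registration required.
Art. IV. floor area 4,400 square feet < 6,000 square feet; does not provide live entertainment → Commercial Permit not required.
Art. V. floor area 4,400 square feet ≤ 6,900 square feet → Small Premises Authorization required.
Art. VI. handles hazardous materials; floor area 4,400 square feet > 4,200 square feet → Hazardous Materials Authorization not required.
Art. VII. floor area 4,400 square feet < 12,100 square feet → Municipal Certificate required.
Art. VIII. floor area 4,400 square feet > 2,200 square feet → Annual Permit required.
Art. IX. floor area 4,400 square feet ≤ 5,700 square feet → Large Premises Permit not required.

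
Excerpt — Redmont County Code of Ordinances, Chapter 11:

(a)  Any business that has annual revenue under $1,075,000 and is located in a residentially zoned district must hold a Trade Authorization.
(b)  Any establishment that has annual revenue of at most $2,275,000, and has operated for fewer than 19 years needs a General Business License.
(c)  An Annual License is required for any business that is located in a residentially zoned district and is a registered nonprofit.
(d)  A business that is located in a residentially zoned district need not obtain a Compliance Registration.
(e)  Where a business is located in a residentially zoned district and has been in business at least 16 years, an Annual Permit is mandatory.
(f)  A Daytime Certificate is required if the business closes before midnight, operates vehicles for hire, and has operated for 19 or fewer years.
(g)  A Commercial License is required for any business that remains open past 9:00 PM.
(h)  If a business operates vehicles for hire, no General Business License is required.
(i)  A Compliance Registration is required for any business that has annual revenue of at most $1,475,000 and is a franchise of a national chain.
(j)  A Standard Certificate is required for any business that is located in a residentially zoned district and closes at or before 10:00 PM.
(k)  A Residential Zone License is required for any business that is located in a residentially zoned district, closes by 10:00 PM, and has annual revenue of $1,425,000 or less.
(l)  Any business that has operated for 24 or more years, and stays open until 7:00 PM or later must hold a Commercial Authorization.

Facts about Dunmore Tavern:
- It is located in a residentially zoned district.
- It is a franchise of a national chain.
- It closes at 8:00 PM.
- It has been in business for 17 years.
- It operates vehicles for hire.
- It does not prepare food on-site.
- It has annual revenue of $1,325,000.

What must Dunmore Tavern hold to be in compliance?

Annual Permit, Daytime Certificate, Residential Zone License, Standard Certificate

(a) revenue $1,325,000 ≥ $1,075,000; is located in a residentially zoned district → Trade Authorization not required.
(b) revenue $1,325,000 ≤ $2,275,000; years in business 17 < 19 → General Business License required.
(c) is located in a residentially zoned district; is a franchise of a national chain (not: is a registered nonprofit) → Annual License not required.
(d) is located in a residentially zoned district → exempt from Compliance Registration.
(e) is located in a residentially zoned district; years in business 17 ≥ 16 → Annual Permit required.
(f) closes 8:00 PM, at/before midnight; operates vehicles for hire; years in business 17 ≤ 19 → Daytime Certificate required.
(g) closes 8:00 PM, at/before 9:00 PM → Commercial License not required.
(h) operates vehicles for hire → exempt from General Business License.
(i) revenue $1,325,000 ≤ $1,475,000; is a franchise of a national chain → Compliance Registration required.
(j) is located in a residentially zoned district; closes 8:00 PM, at/before 10:00 PM → Standard Certificate required.
(k) is located in a residentially zoned district; closes 8:00 PM, at/before 10:00 PM; revenue $1,325,000 ≤ $1,425,000 → Residential Zone License required.
(l) years in business 17 < 24; closes 8:00 PM, after 7:00 PM → Commercial Authorization not required.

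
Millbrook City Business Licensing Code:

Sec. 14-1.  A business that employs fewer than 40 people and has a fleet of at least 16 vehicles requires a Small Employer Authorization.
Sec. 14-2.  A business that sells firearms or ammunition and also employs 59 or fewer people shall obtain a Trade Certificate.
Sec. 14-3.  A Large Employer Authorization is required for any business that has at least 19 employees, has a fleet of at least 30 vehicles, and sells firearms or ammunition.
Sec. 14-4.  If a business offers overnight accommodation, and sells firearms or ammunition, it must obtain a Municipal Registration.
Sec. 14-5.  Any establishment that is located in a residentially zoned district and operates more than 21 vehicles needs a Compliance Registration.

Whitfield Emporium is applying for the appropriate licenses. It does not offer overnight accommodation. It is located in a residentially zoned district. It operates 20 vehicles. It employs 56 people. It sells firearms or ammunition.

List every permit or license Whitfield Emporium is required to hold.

Sec. 14-1. employees 56 ≥ 40; vehicles 20 ≥ 16 → Small Employer Authorization not required.
Sec. 14-2. sells firearms or ammunition; employees 56 ≤ 59 → Trade Certificate required.
Sec. 14-3. employees 56 ≥ 19; vehicles 20 < 30; sells firearms or ammunition → Large Employer Authorization not required.
Sec. 14-4. does not offer overnight accommodation; sells firearms or ammunition → Municipal Registration not required.
Sec. 14-5. is located in a residentially zoned district; vehicles 20 ≤ 21 → Compliance Registration not required.

Trade Certificate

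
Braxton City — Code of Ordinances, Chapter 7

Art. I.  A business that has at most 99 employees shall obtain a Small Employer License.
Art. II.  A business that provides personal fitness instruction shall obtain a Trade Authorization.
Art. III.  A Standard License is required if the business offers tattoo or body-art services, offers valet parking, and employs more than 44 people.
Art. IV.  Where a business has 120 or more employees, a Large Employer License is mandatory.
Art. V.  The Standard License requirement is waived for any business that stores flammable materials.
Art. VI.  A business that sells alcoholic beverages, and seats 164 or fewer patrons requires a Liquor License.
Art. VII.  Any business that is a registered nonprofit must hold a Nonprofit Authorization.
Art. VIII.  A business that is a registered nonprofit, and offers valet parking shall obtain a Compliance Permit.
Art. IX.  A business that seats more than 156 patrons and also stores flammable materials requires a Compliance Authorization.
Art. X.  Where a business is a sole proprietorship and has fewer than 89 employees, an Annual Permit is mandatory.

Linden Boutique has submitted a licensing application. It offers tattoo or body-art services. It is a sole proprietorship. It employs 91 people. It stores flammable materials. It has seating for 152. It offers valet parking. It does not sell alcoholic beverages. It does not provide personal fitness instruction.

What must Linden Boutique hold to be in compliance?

Art. I. employees 91 ≤ 99 → Small Employer License required.
Art. II. does not provide personal fitness instruction → Trade Authorization not required.
Art. III. offers tattoo or body-art services; offers valet parking; employees 91 > 44 → Standard License required.
Art. IV. employees 91 < 120 → Large Employer License not required.
Art. V. stores flammable materials → exempt from Standard License.
Art. VI. does not sell alcoholic beverages; seating 152 ≤ 164 → Liquor License not required.
Art. VII. is a sole proprietorship (not: is a registered nonprofit) → Nonprofit Authorization not required.
Art. VIII. is a sole proprietorship (not: is a registered nonprofit); offers valet parking → Compliance Permit not required.
Art. IX. seating 152 ≤ 156; stores flammable materials → Compliance Authorization not required.
Art. X. is a sole proprietorship; employees 91 ≥ 89 → Annual Permit not required.

Small Employer License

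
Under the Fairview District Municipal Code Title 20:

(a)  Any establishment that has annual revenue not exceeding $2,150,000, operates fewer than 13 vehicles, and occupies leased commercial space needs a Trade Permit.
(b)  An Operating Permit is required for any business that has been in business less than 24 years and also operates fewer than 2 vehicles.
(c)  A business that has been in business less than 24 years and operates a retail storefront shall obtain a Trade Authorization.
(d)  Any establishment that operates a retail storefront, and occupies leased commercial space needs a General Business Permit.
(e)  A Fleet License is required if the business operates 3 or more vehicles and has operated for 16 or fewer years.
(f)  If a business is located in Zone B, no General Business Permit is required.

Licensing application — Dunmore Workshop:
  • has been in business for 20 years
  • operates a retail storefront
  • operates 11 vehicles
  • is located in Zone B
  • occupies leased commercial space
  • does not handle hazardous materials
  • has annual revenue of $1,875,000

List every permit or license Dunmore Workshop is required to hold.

(a) revenue $1,875,000 ≤ $2,150,000; vehicles 11 < 13; occupies leased commercial space → Trade Permit required.
(b) years in business 20 < 24; vehicles 11 ≥ 2 → Operating Permit not required.
(c) years in business 20 < 24; operates a retail storefront → Trade Authorization required.
(d) operates a retail storefront; occupies leased commercial space → General Business Permit required.
(e) vehicles 11 ≥ 3; years in business 20 > 16 → Fleet License not required.
(f) is located in Zone B → exempt from General Business Permit.

Trade Authorization, Trade Permit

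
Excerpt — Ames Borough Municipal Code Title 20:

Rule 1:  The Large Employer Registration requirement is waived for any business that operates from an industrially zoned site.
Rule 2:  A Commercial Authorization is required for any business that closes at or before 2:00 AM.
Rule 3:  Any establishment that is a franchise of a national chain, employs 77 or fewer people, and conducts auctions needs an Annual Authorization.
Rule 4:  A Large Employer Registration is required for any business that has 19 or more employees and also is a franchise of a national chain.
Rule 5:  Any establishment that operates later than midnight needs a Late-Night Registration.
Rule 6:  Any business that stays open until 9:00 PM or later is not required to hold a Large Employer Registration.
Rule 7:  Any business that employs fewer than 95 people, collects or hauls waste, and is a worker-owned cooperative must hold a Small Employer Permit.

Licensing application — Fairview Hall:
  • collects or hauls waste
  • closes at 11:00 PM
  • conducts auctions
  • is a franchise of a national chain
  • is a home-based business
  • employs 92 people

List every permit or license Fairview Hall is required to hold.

Commercial Authorization

Rule 1: is a home-based business (not: operates from an industrially zoned site) → Large Employer Registration exemption does not apply.
Rule 2: closes 11:00 PM, at/before 2:00 AM → Commercial Authorization required.
Rule 3: is a franchise of a national chain; employees 92 > 77; conducts auctions → Annual Authorization not required.
Rule 4: employees 92 ≥ 19; is a franchise of a national chain → Large Employer Registration required.
Rule 5: closes 11:00 PM, at/before midnight → Late-Night Registration not required.
Rule 6: closes 11:00 PM, after 9:00 PM → exempt from Large Employer Registration.
Rule 7: employees 92 < 95; collects or hauls waste; is a franchise of a national chain (not: is a worker-owned cooperative) → Small Employer Permit not required.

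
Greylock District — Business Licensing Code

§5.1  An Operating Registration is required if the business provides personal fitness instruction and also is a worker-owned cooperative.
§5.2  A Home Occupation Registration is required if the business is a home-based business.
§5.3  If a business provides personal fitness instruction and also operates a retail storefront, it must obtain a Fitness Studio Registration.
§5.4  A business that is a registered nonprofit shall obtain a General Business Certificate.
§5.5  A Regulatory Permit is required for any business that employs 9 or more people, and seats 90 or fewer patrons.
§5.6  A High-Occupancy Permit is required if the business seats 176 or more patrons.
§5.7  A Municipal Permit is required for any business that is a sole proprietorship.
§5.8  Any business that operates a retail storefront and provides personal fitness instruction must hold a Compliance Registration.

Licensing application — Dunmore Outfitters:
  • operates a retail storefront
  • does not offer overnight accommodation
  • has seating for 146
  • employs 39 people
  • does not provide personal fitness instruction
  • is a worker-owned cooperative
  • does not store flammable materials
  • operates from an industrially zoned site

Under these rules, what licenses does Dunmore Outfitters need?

§5.1 does not provide personal fitness instruction; is a worker-owned cooperative → Operating Registration not required.
§5.2 operates from an industrially zoned site (not: is a home-based business) → Home Occupation Registration not required.
§5.3 does not provide personal fitness instruction; operates a retail storefront → Fitness Studio Registration not required.
§5.4 is a worker-owned cooperative (not: is a registered nonprofit) → General Business Certificate not required.
§5.5 employees 39 ≥ 9; seating 146 > 90 → Regulatory Permit not required.
§5.6 seating 146 < 176 → High-Occupancy Permit not required.
§5.7 is a worker-owned cooperative (not: is a sole proprietorship) → Municipal Permit not required.
§5.8 operates a retail storefront; does not provide personal fitness instruction → Compliance Registration not required.

None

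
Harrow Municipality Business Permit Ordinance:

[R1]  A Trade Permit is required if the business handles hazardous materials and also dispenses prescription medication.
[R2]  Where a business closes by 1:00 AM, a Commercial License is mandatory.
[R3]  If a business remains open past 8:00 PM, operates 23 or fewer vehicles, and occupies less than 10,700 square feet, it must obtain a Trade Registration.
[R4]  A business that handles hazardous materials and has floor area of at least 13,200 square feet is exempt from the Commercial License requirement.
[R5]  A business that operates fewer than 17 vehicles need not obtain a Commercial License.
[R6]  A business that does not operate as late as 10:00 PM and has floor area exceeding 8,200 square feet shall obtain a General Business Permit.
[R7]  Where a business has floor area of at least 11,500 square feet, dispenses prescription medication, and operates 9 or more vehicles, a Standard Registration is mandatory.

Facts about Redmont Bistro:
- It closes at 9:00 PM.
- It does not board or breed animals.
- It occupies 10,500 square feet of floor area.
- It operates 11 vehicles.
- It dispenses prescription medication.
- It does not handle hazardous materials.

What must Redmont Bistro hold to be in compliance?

[R1] does not handle hazardous materials; dispenses prescription medication → Trade Permit not required.
[R2] closes 9:00 PM, at/before 1:00 AM → Commercial License required.
[R3] closes 9:00 PM, after 8:00 PM; vehicles 11 ≤ 23; floor area 10,500 square feet < 10,700 square feet → Trade Registration required.
[R4] does not handle hazardous materials; floor area 10,500 square feet < 13,200 square feet → Commercial License exemption does not apply.
[R5] vehicles 11 < 17 → exempt from Commercial License.
[R6] closes 9:00 PM, at/before 10:00 PM; floor area 10,500 square feet > 8,200 square feet → General Business Permit required.
[R7] floor area 10,500 square feet < 11,500 square feet; dispenses prescription medication; vehicles 11 ≥ 9 → Standard Registration not required.

General Business Permit, Trade Registration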